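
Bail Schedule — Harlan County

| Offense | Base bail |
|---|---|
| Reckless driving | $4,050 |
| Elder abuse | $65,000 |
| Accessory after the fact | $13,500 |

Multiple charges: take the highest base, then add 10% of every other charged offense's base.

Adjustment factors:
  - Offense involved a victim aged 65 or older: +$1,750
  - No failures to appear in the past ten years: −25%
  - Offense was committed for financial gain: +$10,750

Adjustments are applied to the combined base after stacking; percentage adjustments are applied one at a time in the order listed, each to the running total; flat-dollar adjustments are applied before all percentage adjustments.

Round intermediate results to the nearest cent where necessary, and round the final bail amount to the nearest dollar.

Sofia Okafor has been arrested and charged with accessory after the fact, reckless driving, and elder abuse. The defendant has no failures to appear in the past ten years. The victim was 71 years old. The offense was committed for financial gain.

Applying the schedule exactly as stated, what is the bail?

$59,441

Base amounts from the schedule: accessory after the fact $13,500; reckless driving $4,050; elder abuse $65,000.
Stacking rule: highest base plus 10% of each additional charge. Highest is elder abuse at $65,000. Additional: $13,500 × 10% = $1,350; $4,050 × 10% = $405. Combined base = $65,000 + $1,755 = $66,755.
Offense involved a victim aged 65 or older (+$1,750 flat): $66,755 + $1,750 = $68,505.
Offense was committed for financial gain (+$10,750 flat): $68,505 + $10,750 = $79,255.
No failures to appear in the past ten years (−25%): $79,255 × 0.75 = $59,441.25.
Rounded to the nearest dollar: $59,441.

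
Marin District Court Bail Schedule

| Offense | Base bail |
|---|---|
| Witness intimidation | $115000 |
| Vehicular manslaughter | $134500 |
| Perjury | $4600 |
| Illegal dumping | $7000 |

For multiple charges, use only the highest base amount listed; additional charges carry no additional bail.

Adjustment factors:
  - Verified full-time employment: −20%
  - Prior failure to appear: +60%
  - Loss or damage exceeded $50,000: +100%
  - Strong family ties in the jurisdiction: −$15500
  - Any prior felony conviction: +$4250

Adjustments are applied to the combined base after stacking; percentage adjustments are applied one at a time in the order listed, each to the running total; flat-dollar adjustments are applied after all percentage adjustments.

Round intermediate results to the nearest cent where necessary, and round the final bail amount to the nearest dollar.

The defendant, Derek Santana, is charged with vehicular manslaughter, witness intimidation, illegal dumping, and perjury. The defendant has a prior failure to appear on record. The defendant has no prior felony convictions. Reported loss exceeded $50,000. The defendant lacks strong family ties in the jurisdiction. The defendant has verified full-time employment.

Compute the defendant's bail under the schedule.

Base amounts from the schedule: vehicular manslaughter $134500; witness intimidation $115000; illegal dumping $7000; perjury $4600.
Stacking rule: use the highest base only. Highest is vehicular manslaughter at $134500. Combined base = $134500.
Verified full-time employment (−20%): $134500 × 0.8 = $107600.
Prior failure to appear (+60%): $107600 × 1.6 = $172160.
Loss or damage exceeded $50,000 (+100%): $172160 × 2 = $344320.

$344320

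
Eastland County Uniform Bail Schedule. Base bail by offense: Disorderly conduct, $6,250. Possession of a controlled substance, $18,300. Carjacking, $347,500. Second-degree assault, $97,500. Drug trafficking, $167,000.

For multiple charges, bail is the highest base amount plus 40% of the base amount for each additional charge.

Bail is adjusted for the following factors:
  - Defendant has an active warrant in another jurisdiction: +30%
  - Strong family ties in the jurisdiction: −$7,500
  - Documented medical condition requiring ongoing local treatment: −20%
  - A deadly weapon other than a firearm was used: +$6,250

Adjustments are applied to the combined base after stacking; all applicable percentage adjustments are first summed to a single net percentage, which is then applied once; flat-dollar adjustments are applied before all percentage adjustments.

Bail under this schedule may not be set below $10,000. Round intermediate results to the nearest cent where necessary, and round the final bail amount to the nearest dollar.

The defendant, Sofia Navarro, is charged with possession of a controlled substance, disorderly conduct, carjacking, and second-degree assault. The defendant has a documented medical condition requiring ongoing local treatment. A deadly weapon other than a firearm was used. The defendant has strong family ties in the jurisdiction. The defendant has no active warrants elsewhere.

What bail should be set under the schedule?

$316,056

Base amounts from the schedule: possession of a controlled substance $18,300; disorderly conduct $6,250; carjacking $347,500; second-degree assault $97,500.
Stacking rule: highest base plus 40% of each additional charge. Highest is carjacking at $347,500. Additional: $18,300 × 40% = $7,320; $6,250 × 40% = $2,500; $97,500 × 40% = $39,000. Combined base = $347,500 + $48,820 = $396,320.
Strong family ties in the jurisdiction (−$7,500 flat): $396,320 − $7,500 = $388,820.
A deadly weapon other than a firearm was used (+$6,250 flat): $388,820 + $6,250 = $395,070.
Documented medical condition requiring ongoing local treatment (−20%): $395,070 × 0.8 = $316,056.
$316,056 is at or above the $10,000 minimum.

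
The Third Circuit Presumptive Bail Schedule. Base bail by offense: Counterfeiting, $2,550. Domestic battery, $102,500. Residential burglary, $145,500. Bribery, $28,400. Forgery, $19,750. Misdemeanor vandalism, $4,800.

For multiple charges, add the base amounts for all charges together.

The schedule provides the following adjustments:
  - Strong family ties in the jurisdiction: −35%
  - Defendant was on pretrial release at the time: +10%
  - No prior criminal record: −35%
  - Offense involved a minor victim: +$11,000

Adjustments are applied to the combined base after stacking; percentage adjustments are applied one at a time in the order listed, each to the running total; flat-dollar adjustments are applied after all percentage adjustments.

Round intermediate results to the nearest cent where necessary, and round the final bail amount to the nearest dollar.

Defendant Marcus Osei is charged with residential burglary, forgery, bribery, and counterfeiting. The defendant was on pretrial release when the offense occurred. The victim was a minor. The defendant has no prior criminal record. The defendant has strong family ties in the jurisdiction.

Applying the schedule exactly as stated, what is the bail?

$102,184

Base amounts from the schedule: residential burglary $145,500; forgery $19,750; bribery $28,400; counterfeiting $2,550.
Stacking rule: sum of all bases. $145,500 + $19,750 + $28,400 + $2,550 = $196,200.
Strong family ties in the jurisdiction (−35%): $196,200 × 0.65 = $127,530.
Defendant was on pretrial release at the time (+10%): $127,530 × 1.1 = $140,283.
No prior criminal record (−35%): $140,283 × 0.65 = $91,183.95.
Offense involved a minor victim (+$11,000 flat): $91,183.95 + $11,000 = $102,183.95.
Rounded to the nearest dollar: $102,184.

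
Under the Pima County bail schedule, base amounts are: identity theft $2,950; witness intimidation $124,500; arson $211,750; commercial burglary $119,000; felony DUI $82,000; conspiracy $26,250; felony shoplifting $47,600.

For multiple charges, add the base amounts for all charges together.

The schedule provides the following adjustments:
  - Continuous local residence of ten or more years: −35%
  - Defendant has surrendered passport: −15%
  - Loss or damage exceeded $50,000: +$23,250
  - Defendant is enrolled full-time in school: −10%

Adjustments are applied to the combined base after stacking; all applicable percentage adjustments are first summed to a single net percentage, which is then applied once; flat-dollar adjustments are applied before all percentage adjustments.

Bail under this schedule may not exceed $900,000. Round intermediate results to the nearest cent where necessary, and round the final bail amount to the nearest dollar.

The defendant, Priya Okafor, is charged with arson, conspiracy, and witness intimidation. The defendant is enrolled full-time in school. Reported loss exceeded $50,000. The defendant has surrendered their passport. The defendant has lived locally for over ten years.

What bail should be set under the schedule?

$154,300

Base amounts from the schedule: arson $211,750; conspiracy $26,250; witness intimidation $124,500.
Stacking rule: sum of all bases. $211,750 + $26,250 + $124,500 = $362,500.
Loss or damage exceeded $50,000 (+$23,250 flat): $362,500 + $23,250 = $385,750.
Net percentage adjustment: −35% −15% −10% = −60%. $385,750 × 0.4 = $154,300.
$154,300 is within the $900,000 maximum.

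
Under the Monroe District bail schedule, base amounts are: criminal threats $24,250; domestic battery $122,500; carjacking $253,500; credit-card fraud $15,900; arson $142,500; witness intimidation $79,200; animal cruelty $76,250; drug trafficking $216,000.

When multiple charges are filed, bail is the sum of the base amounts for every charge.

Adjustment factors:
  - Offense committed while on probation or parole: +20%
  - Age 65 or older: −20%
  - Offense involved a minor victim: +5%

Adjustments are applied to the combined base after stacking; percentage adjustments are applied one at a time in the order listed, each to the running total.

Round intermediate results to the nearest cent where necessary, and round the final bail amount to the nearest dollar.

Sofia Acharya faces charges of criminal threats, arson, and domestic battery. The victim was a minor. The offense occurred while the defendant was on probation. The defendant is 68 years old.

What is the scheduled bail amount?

$291,564

Base amounts from the schedule: criminal threats $24,250; arson $142,500; domestic battery $122,500.
Stacking rule: sum of all bases. $24,250 + $142,500 + $122,500 = $289,250.
Offense committed while on probation or parole (+20%): $289,250 × 1.2 = $347,100.
Age 65 or older (−20%): $347,100 × 0.8 = $277,680.
Offense involved a minor victim (+5%): $277,680 × 1.05 = $291,564.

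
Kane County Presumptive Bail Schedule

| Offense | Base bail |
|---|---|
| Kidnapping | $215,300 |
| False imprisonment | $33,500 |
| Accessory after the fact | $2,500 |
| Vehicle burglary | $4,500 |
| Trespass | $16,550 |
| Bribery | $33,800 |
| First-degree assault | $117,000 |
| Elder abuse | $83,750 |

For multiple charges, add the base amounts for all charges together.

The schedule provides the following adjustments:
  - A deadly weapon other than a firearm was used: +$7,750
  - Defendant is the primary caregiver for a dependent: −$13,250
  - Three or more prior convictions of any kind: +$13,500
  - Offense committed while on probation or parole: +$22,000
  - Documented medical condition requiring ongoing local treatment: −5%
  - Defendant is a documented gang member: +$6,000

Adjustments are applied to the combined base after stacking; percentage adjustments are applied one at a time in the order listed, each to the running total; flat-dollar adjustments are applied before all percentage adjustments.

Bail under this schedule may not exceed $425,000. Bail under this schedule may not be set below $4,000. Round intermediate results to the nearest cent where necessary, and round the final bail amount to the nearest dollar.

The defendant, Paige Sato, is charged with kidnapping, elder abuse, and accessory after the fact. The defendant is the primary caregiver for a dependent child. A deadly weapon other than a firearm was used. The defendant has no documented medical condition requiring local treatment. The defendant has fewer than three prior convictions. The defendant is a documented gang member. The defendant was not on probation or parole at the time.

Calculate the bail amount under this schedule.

$302,050

Base amounts from the schedule: kidnapping $215,300; elder abuse $83,750; accessory after the fact $2,500.
Stacking rule: sum of all bases. $215,300 + $83,750 + $2,500 = $301,550.
A deadly weapon other than a firearm was used (+$7,750 flat): $301,550 + $7,750 = $309,300.
Defendant is the primary caregiver for a dependent (−$13,250 flat): $309,300 − $13,250 = $296,050.
Defendant is a documented gang member (+$6,000 flat): $296,050 + $6,000 = $302,050.
$302,050 is within the $425,000 maximum.
$302,050 is at or above the $4,000 minimum.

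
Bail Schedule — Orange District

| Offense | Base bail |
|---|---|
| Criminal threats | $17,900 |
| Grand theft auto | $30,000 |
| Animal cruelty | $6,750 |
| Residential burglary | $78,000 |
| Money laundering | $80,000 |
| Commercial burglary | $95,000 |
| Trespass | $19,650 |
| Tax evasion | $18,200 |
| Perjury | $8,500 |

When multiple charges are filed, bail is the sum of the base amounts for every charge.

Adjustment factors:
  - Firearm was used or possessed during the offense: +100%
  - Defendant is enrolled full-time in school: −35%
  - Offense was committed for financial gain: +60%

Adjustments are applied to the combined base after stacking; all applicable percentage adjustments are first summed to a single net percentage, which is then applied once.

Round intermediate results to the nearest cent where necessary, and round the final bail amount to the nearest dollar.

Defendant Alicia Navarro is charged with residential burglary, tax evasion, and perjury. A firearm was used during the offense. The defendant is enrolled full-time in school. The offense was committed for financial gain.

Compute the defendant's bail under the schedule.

$235,575

Base amounts from the schedule: residential burglary $78,000; tax evasion $18,200; perjury $8,500.
Stacking rule: sum of all bases. $78,000 + $18,200 + $8,500 = $104,700.
Net percentage adjustment: +100% −35% +60% = +125%. $104,700 × 2.25 = $235,575.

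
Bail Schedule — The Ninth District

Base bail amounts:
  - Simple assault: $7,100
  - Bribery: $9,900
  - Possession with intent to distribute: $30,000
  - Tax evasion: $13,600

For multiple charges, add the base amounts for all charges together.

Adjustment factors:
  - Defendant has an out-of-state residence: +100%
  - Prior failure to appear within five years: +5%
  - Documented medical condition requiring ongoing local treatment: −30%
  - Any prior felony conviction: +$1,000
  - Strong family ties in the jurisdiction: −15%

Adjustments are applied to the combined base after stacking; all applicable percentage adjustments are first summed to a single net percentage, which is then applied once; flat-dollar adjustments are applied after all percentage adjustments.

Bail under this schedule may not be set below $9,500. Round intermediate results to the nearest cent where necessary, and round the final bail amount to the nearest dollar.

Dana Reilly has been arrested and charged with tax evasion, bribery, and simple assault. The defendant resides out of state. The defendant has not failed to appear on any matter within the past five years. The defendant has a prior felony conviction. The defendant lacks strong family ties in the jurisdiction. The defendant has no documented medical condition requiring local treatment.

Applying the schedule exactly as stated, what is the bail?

Base amounts from the schedule: tax evasion $13,600; bribery $9,900; simple assault $7,100.
Stacking rule: sum of all bases. $13,600 + $9,900 + $7,100 = $30,600.
Defendant has an out-of-state residence (+100%): $30,600 × 2 = $61,200.
Any prior felony conviction (+$1,000 flat): $61,200 + $1,000 = $62,200.
$62,200 is at or above the $9,500 minimum.

$62,200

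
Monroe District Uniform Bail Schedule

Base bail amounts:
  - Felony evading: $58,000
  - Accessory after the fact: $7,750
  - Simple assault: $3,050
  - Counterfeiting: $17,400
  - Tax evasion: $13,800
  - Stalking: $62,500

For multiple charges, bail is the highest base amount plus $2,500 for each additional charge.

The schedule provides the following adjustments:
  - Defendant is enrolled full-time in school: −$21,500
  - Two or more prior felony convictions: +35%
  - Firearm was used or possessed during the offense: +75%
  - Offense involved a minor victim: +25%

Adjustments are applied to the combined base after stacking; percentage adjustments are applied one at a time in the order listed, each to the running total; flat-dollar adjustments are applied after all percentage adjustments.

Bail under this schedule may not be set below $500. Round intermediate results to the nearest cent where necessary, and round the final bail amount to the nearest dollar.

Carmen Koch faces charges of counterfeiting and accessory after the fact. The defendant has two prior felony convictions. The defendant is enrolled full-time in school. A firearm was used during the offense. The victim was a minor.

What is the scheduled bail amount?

$37,267

Base amounts from the schedule: counterfeiting $17,400; accessory after the fact $7,750.
Stacking rule: highest base plus $2,500 per additional charge. Highest is counterfeiting at $17,400; 1 additional charge → +$2,500. Combined base = $19,900.
Two or more prior felony convictions (+35%): $19,900 × 1.35 = $26,865.
Firearm was used or possessed during the offense (+75%): $26,865 × 1.75 = $47,013.75.
Offense involved a minor victim (+25%): $47,013.75 × 1.25 = $58,767.19.
Defendant is enrolled full-time in school (−$21,500 flat): $58,767.19 − $21,500 = $37,267.19.
$37,267.19 is at or above the $500 minimum.
Rounded to the nearest dollar: $37,267.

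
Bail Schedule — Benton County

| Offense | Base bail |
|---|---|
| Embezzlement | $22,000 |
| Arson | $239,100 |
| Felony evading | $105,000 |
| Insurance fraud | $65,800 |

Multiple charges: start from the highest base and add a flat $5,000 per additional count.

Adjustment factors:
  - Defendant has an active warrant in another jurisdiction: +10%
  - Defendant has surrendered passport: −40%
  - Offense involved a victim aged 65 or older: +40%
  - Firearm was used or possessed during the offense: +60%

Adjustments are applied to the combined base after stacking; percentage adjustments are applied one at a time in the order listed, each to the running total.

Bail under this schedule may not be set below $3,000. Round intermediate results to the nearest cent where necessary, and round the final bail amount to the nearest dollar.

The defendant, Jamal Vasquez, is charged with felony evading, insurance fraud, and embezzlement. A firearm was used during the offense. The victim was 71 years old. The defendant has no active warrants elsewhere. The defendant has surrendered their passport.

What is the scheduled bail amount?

$154,560

Base amounts from the schedule: felony evading $105,000; insurance fraud $65,800; embezzlement $22,000.
Stacking rule: highest base plus $5,000 per additional charge. Highest is felony evading at $105,000; 2 additional charges → +$10,000. Combined base = $115,000.
Defendant has surrendered passport (−40%): $115,000 × 0.6 = $69,000.
Offense involved a victim aged 65 or older (+40%): $69,000 × 1.4 = $96,600.
Firearm was used or possessed during the offense (+60%): $96,600 × 1.6 = $154,560.
$154,560 is at or above the $3,000 minimum.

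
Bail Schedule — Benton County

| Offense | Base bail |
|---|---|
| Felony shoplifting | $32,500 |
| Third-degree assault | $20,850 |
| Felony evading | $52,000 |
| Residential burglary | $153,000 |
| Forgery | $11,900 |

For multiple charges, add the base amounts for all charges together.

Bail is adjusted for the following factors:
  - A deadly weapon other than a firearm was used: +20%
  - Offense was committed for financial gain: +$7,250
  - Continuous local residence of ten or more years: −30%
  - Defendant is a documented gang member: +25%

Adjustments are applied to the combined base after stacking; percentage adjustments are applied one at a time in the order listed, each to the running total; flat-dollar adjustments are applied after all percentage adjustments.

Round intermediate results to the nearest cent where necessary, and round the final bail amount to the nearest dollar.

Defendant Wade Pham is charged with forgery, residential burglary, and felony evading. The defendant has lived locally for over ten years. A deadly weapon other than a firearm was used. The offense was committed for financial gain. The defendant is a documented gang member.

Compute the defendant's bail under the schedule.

Base amounts from the schedule: forgery $11,900; residential burglary $153,000; felony evading $52,000.
Stacking rule: sum of all bases. $11,900 + $153,000 + $52,000 = $216,900.
A deadly weapon other than a firearm was used (+20%): $216,900 × 1.2 = $260,280.
Continuous local residence of ten or more years (−30%): $260,280 × 0.7 = $182,196.
Defendant is a documented gang member (+25%): $182,196 × 1.25 = $227,745.
Offense was committed for financial gain (+$7,250 flat): $227,745 + $7,250 = $234,995.

$234,995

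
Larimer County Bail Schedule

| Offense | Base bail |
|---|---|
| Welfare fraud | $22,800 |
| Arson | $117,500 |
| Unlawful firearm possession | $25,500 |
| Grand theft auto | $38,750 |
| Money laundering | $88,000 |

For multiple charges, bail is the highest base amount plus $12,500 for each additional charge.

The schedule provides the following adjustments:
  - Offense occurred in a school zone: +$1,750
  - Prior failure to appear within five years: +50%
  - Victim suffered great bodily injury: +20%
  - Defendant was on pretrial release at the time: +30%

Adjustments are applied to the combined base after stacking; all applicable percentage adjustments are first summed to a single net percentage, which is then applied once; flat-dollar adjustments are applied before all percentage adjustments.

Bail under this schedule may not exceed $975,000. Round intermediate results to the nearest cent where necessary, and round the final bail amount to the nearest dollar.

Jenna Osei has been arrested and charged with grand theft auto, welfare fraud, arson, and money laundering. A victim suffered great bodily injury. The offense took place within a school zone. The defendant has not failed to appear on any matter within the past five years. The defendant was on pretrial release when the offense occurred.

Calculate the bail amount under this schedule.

Base amounts from the schedule: grand theft auto $38,750; welfare fraud $22,800; arson $117,500; money laundering $88,000.
Stacking rule: highest base plus $12,500 per additional charge. Highest is arson at $117,500; 3 additional charges → +$37,500. Combined base = $155,000.
Offense occurred in a school zone (+$1,750 flat): $155,000 + $1,750 = $156,750.
Net percentage adjustment: +20% +30% = +50%. $156,750 × 1.5 = $235,125.
$235,125 is within the $975,000 maximum.

$235,125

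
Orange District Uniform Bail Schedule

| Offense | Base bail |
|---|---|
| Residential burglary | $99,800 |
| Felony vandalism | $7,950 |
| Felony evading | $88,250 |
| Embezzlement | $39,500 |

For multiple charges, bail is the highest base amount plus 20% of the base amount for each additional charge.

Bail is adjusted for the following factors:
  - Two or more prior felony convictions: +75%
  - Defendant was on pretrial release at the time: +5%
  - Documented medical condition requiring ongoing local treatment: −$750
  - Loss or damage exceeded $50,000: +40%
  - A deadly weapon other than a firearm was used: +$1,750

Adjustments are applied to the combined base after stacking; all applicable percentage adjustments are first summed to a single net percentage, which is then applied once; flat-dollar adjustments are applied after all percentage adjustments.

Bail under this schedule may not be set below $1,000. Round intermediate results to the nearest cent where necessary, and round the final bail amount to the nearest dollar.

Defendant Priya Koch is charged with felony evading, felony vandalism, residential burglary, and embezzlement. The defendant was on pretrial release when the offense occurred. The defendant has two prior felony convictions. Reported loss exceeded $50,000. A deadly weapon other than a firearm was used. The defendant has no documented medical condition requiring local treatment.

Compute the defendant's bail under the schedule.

Base amounts from the schedule: felony evading $88,250; felony vandalism $7,950; residential burglary $99,800; embezzlement $39,500.
Stacking rule: highest base plus 20% of each additional charge. Highest is residential burglary at $99,800. Additional: $88,250 × 20% = $17,650; $7,950 × 20% = $1,590; $39,500 × 20% = $7,900. Combined base = $99,800 + $27,140 = $126,940.
Net percentage adjustment: +75% +5% +40% = +120%. $126,940 × 2.2 = $279,268.
A deadly weapon other than a firearm was used (+$1,750 flat): $279,268 + $1,750 = $281,018.
$281,018 is at or above the $1,000 minimum.

$281,018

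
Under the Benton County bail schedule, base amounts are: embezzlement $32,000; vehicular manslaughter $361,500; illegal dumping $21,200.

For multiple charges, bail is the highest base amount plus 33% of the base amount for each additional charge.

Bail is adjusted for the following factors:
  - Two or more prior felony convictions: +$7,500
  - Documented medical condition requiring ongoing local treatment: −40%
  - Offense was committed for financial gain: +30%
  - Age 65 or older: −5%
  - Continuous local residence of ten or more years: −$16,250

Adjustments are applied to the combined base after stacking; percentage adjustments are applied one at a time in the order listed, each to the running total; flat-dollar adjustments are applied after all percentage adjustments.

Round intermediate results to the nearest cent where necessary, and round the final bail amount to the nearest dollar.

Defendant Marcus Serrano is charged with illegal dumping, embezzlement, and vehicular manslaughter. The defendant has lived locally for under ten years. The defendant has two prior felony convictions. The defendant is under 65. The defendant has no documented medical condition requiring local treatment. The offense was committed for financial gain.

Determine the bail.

$500,273

Base amounts from the schedule: illegal dumping $21,200; embezzlement $32,000; vehicular manslaughter $361,500.
Stacking rule: highest base plus 33% of each additional charge. Highest is vehicular manslaughter at $361,500. Additional: $21,200 × 33% = $6,996; $32,000 × 33% = $10,560. Combined base = $361,500 + $17,556 = $379,056.
Offense was committed for financial gain (+30%): $379,056 × 1.3 = $492,772.80.
Two or more prior felony convictions (+$7,500 flat): $492,772.80 + $7,500 = $500,272.80.
Rounded to the nearest dollar: $500,273.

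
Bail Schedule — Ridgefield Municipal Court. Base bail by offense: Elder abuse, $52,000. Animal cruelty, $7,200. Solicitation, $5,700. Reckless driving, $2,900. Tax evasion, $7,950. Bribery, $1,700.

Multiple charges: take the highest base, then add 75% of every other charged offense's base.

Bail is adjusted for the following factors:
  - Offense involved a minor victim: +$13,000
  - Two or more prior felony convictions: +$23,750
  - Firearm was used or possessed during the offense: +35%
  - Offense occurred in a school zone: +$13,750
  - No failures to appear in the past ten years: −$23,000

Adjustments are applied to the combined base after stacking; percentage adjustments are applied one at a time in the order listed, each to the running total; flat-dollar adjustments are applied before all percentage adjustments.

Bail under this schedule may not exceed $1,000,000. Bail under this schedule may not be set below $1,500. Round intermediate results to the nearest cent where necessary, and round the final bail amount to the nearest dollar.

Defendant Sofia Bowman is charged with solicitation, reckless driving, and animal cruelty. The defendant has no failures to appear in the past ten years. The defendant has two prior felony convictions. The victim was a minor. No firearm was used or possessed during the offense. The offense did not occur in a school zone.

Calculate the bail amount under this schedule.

$27,400

Base amounts from the schedule: solicitation $5,700; reckless driving $2,900; animal cruelty $7,200.
Stacking rule: highest base plus 75% of each additional charge. Highest is animal cruelty at $7,200. Additional: $5,700 × 75% = $4,275; $2,900 × 75% = $2,175. Combined base = $7,200 + $6,450 = $13,650.
Offense involved a minor victim (+$13,000 flat): $13,650 + $13,000 = $26,650.
Two or more prior felony convictions (+$23,750 flat): $26,650 + $23,750 = $50,400.
No failures to appear in the past ten years (−$23,000 flat): $50,400 − $23,000 = $27,400.
$27,400 is within the $1,000,000 maximum.
$27,400 is at or above the $1,500 minimum.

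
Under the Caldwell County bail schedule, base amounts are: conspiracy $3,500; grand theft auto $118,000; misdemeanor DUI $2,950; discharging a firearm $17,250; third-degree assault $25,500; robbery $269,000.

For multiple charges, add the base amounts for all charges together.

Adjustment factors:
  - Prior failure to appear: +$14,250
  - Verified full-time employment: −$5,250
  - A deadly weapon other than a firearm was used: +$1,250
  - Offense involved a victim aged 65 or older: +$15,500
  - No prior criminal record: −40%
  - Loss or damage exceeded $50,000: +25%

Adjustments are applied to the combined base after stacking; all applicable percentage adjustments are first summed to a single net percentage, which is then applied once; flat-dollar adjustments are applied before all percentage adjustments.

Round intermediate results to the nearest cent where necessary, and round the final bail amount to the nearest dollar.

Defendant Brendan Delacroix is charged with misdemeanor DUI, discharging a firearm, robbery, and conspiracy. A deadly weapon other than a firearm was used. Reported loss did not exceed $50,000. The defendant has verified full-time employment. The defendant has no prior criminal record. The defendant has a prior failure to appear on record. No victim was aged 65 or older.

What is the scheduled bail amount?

Base amounts from the schedule: misdemeanor DUI $2,950; discharging a firearm $17,250; robbery $269,000; conspiracy $3,500.
Stacking rule: sum of all bases. $2,950 + $17,250 + $269,000 + $3,500 = $292,700.
Prior failure to appear (+$14,250 flat): $292,700 + $14,250 = $306,950.
Verified full-time employment (−$5,250 flat): $306,950 − $5,250 = $301,700.
A deadly weapon other than a firearm was used (+$1,250 flat): $301,700 + $1,250 = $302,950.
No prior criminal record (−40%): $302,950 × 0.6 = $181,770.

$181,770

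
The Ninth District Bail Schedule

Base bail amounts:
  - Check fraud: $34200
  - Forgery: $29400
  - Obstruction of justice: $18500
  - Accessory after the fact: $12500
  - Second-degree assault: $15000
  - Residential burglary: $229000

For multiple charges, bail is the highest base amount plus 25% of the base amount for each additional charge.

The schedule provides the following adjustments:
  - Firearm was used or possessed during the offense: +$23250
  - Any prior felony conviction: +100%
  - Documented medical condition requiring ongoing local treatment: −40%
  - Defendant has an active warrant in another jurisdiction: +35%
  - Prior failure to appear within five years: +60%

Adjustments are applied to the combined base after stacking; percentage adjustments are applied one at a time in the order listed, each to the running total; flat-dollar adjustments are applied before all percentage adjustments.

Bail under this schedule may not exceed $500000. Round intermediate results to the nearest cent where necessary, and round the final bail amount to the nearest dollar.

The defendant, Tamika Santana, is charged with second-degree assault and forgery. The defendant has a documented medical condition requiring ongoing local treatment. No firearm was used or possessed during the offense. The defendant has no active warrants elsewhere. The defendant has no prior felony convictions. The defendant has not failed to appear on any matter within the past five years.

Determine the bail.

Base amounts from the schedule: second-degree assault $15000; forgery $29400.
Stacking rule: highest base plus 25% of each additional charge. Highest is forgery at $29400. Additional: $15000 × 25% = $3750. Combined base = $29400 + $3750 = $33150.
Documented medical condition requiring ongoing local treatment (−40%): $33150 × 0.6 = $19890.
$19890 is within the $500000 maximum.

$19890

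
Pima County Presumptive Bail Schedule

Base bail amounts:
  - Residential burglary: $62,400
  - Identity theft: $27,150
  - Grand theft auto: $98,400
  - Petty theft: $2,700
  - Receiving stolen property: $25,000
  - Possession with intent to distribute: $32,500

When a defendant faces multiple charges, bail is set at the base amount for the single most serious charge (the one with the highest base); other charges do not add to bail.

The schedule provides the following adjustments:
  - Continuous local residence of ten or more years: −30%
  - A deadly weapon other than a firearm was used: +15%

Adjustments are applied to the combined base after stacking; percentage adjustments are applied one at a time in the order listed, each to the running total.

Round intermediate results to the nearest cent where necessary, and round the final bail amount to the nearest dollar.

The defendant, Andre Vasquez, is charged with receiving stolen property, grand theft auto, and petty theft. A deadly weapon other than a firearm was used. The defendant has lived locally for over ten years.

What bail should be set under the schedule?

$79,212

Base amounts from the schedule: receiving stolen property $25,000; grand theft auto $98,400; petty theft $2,700.
Stacking rule: use the highest base only. Highest is grand theft auto at $98,400. Combined base = $98,400.
Continuous local residence of ten or more years (−30%): $98,400 × 0.7 = $68,880.
A deadly weapon other than a firearm was used (+15%): $68,880 × 1.15 = $79,212.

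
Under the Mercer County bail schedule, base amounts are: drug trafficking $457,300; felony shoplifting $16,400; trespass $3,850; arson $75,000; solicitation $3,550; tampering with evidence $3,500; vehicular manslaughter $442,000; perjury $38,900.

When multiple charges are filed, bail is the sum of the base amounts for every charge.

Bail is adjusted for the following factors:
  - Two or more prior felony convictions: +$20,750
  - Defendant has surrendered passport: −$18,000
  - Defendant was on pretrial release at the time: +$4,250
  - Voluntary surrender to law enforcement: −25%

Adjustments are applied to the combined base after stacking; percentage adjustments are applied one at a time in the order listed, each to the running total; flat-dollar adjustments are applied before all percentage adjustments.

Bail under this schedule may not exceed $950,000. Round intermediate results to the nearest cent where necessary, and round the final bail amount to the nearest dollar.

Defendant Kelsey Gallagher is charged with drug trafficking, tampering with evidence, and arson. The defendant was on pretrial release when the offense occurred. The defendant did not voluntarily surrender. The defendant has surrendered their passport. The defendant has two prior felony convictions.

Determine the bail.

$542,800

Base amounts from the schedule: drug trafficking $457,300; tampering with evidence $3,500; arson $75,000.
Stacking rule: sum of all bases. $457,300 + $3,500 + $75,000 = $535,800.
Two or more prior felony convictions (+$20,750 flat): $535,800 + $20,750 = $556,550.
Defendant has surrendered passport (−$18,000 flat): $556,550 − $18,000 = $538,550.
Defendant was on pretrial release at the time (+$4,250 flat): $538,550 + $4,250 = $542,800.
$542,800 is within the $950,000 maximum.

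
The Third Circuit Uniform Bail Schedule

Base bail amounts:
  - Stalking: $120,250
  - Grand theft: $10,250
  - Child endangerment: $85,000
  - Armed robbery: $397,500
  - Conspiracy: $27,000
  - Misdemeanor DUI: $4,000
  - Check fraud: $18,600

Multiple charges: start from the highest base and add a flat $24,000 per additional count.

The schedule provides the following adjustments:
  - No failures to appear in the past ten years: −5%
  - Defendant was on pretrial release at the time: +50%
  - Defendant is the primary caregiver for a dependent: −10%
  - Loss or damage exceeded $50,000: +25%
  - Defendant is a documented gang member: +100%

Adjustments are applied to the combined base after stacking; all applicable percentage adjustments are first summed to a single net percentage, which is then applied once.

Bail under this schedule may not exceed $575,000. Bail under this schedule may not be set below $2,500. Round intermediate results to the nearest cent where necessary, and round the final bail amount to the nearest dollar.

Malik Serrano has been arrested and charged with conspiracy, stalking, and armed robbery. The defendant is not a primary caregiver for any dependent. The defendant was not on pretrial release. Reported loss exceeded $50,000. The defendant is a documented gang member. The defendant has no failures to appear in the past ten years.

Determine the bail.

$575,000

Base amounts from the schedule: conspiracy $27,000; stalking $120,250; armed robbery $397,500.
Stacking rule: highest base plus $24,000 per additional charge. Highest is armed robbery at $397,500; 2 additional charges → +$48,000. Combined base = $445,500.
Net percentage adjustment: −5% +25% +100% = +120%. $445,500 × 2.2 = $980,100.
Result $980,100 exceeds the maximum of $575,000; bail is capped at $575,000.
$575,000 is at or above the $2,500 minimum.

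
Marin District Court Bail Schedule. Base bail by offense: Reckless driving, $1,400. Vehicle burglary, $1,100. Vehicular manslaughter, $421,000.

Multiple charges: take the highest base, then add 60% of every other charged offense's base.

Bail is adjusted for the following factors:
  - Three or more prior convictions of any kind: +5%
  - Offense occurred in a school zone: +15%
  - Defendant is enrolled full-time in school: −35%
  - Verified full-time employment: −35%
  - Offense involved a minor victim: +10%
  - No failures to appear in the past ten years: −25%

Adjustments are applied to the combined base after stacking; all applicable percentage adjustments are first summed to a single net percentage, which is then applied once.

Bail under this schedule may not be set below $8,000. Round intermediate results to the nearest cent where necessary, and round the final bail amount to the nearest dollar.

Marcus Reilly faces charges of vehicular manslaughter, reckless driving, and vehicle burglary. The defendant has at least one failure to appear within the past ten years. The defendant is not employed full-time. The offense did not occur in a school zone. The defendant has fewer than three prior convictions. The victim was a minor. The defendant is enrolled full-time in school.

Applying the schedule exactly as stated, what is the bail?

Base amounts from the schedule: vehicular manslaughter $421,000; reckless driving $1,400; vehicle burglary $1,100.
Stacking rule: highest base plus 60% of each additional charge. Highest is vehicular manslaughter at $421,000. Additional: $1,400 × 60% = $840; $1,100 × 60% = $660. Combined base = $421,000 + $1,500 = $422,500.
Net percentage adjustment: −35% +10% = −25%. $422,500 × 0.75 = $316,875.
$316,875 is at or above the $8,000 minimum.

$316,875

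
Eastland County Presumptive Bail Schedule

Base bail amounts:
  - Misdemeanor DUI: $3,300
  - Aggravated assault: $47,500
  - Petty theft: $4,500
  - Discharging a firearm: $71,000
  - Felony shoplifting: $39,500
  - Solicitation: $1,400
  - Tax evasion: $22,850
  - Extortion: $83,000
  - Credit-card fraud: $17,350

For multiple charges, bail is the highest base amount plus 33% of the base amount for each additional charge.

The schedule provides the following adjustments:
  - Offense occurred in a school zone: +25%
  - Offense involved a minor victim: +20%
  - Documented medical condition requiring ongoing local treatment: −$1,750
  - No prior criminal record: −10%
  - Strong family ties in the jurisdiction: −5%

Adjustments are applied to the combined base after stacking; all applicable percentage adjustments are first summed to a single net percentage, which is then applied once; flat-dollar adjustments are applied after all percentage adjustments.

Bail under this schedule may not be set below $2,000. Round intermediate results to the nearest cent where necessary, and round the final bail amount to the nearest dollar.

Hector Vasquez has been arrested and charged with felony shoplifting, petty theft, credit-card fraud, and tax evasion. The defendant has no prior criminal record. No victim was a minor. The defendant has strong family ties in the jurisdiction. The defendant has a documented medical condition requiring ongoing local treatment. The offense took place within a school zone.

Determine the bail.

$57,926

Base amounts from the schedule: felony shoplifting $39,500; petty theft $4,500; credit-card fraud $17,350; tax evasion $22,850.
Stacking rule: highest base plus 33% of each additional charge. Highest is felony shoplifting at $39,500. Additional: $4,500 × 33% = $1,485; $17,350 × 33% = $5,725.50; $22,850 × 33% = $7,540.50. Combined base = $39,500 + $14,751 = $54,251.
Net percentage adjustment: +25% −10% −5% = +10%. $54,251 × 1.1 = $59,676.10.
Documented medical condition requiring ongoing local treatment (−$1,750 flat): $59,676.10 − $1,750 = $57,926.10.
$57,926.10 is at or above the $2,000 minimum.
Rounded to the nearest dollar: $57,926.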